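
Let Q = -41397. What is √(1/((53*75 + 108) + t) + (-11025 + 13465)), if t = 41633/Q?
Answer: √69674265059194640806/168982318 ≈ 49.396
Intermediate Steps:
t = -41633/41397 (t = 41633/(-41397) = 41633*(-1/41397) = -41633/41397 ≈ -1.0057)
√(1/((53*75 + 108) + t) + (-11025 + 13465)) = √(1/((53*75 + 108) - 41633/41397) + (-11025 + 13465)) = √(1/((3975 + 108) - 41633/41397) + 2440) = √(1/(4083 - 41633/41397) + 2440) = √(1/(168982318/41397) + 2440) = √(41397/168982318 + 2440) = √(412316897317/168982318) = √69674265059194640806/168982318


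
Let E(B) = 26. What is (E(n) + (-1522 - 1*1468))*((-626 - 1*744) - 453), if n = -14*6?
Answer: 5403372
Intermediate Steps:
n = -84
(E(n) + (-1522 - 1*1468))*((-626 - 1*744) - 453) = (26 + (-1522 - 1*1468))*((-626 - 1*744) - 453) = (26 + (-1522 - 1468))*((-626 - 744) - 453) = (26 - 2990)*(-1370 - 453) = -2964*(-1823) = 5403372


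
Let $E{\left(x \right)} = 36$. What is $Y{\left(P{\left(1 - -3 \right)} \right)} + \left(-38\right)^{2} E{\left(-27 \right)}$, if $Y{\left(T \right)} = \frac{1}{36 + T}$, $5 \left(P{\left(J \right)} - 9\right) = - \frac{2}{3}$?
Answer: $\frac{34985247}{673} \approx 51984.0$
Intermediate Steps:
$P{\left(J \right)} = \frac{133}{15}$ ($P{\left(J \right)} = 9 + \frac{\left(-2\right) \frac{1}{3}}{5} = 9 + \frac{1}{5} \left(- \frac{2}{3}\right) = 9 - \frac{2}{15} = \frac{133}{15}$)
$Y{\left(P{\left(1 - -3 \right)} \right)} + \left(-38\right)^{2} E{\left(-27 \right)} = \frac{1}{36 + \frac{133}{15}} + \left(-38\right)^{2} \cdot 36 = \frac{1}{\frac{673}{15}} + 1444 \cdot 36 = \frac{15}{673} + 51984 = \frac{34985247}{673}$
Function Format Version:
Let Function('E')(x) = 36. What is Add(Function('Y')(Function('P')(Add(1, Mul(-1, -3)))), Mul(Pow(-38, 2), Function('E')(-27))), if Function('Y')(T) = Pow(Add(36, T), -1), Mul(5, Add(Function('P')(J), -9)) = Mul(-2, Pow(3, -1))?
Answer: Rational(34985247, 673) ≈ 51984.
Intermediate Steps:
Function('P')(J) = Rational(133, 15) (Function('P')(J) = Add(9, Mul(Rational(1, 5), Mul(-2, Pow(3, -1)))) = Add(9, Mul(Rational(1, 5), Mul(-2, Rational(1, 3)))) = Add(9, Mul(Rational(1, 5), Rational(-2, 3))) = Add(9, Rational(-2, 15)) = Rational(133, 15))
Add(Function('Y')(Function('P')(Add(1, Mul(-1, -3)))), Mul(Pow(-38, 2), Function('E')(-27))) = Add(Pow(Add(36, Rational(133, 15)), -1), Mul(Pow(-38, 2), 36)) = Add(Pow(Rational(673, 15), -1), Mul(1444, 36)) = Add(Rational(15, 673), 51984) = Rational(34985247, 673)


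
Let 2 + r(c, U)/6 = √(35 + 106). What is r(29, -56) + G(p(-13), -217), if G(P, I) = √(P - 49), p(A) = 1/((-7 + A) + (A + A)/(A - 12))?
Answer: -12 + 6*√141 + I*√11020974/474 ≈ 59.246 + 7.0038*I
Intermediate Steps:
r(c, U) = -12 + 6*√141 (r(c, U) = -12 + 6*√(35 + 106) = -12 + 6*√141)
p(A) = 1/(-7 + A + 2*A/(-12 + A)) (p(A) = 1/((-7 + A) + (2*A)/(-12 + A)) = 1/((-7 + A) + 2*A/(-12 + A)) = 1/(-7 + A + 2*A/(-12 + A)))
G(P, I) = √(-49 + P)
r(29, -56) + G(p(-13), -217) = (-12 + 6*√141) + √(-49 + (-12 - 13)/(84 + (-13)² - 17*(-13))) = (-12 + 6*√141) + √(-49 - 25/(84 + 169 + 221)) = (-12 + 6*√141) + √(-49 - 25/474) = (-12 + 6*√141) + √(-23251/474) = (-12 + 6*√141) + I*√11020974/474 = -12 + 6*√141 + I*√11020974/474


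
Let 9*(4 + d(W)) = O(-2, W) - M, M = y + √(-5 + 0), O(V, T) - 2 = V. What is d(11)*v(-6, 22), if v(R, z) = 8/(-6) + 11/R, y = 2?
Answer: 361/27 + 19*I*√5/54 ≈ 13.37 + 0.78677*I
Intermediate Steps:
O(V, T) = 2 + V
v(R, z) = -4/3 + 11/R (v(R, z) = 8*(-⅙) + 11/R = -4/3 + 11/R)
M = 2 + I*√5 (M = 2 + √(-5 + 0) = 2 + √(-5) = 2 + I*√5 ≈ 2.0 + 2.2361*I)
d(W) = -38/9 - I*√5/9 (d(W) = -4 + ((2 - 2) - (2 + I*√5))/9 = -4 + (0 + (-2 - I*√5))/9 = -4 + (-2 - I*√5)/9 = -4 + (-2/9 - I*√5/9) = -38/9 - I*√5/9)
d(11)*v(-6, 22) = (-38/9 - I*√5/9)*(-4/3 + 11/(-6)) = (-38/9 - I*√5/9)*(-4/3 + 11*(-⅙)) = (-38/9 - I*√5/9)*(-4/3 - 11/6) = (-38/9 - I*√5/9)*(-19/6) = 361/27 + 19*I*√5/54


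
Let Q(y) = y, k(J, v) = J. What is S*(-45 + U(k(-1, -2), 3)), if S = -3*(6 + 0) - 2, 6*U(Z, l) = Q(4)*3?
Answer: 860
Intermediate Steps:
U(Z, l) = 2 (U(Z, l) = (4*3)/6 = (⅙)*12 = 2)
S = -20 (S = -3*6 - 2 = -18 - 2 = -20)
S*(-45 + U(k(-1, -2), 3)) = -20*(-45 + 2) = -20*(-43) = 860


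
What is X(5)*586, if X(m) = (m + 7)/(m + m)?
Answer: 3516/5 ≈ 703.20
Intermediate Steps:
X(m) = (7 + m)/(2*m) (X(m) = (7 + m)/((2*m)) = (7 + m)*(1/(2*m)) = (7 + m)/(2*m))
X(5)*586 = ((½)*(7 + 5)/5)*586 = ((½)*(⅕)*12)*586 = (6/5)*586 = 3516/5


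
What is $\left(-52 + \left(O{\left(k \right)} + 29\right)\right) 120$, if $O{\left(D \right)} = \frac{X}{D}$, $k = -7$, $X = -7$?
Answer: $-2640$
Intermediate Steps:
$O{\left(D \right)} = - \frac{7}{D}$
$\left(-52 + \left(O{\left(k \right)} + 29\right)\right) 120 = \left(-52 + \left(- \frac{7}{-7} + 29\right)\right) 120 = \left(-52 + \left(\left(-7\right) \left(- \frac{1}{7}\right) + 29\right)\right) 120 = \left(-52 + \left(1 + 29\right)\right) 120 = \left(-52 + 30\right) 120 = \left(-22\right) 120 = -2640$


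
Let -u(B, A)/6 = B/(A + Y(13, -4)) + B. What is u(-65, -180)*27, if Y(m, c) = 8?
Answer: 900315/86 ≈ 10469.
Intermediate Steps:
u(B, A) = -6*B - 6*B/(8 + A) (u(B, A) = -6*(B/(A + 8) + B) = -6*(B/(8 + A) + B) = -6*(B + B/(8 + A)) = -6*B - 6*B/(8 + A))
u(-65, -180)*27 = -6*(-65)*(9 - 180)/(8 - 180)*27 = -6*(-65)*(-171)/(-172)*27 = -6*(-65)*(-1/172)*(-171)*27 = (33345/86)*27 = 900315/86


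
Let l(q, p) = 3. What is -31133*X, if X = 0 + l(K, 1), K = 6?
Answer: -93399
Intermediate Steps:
X = 3 (X = 0 + 3 = 3)
-31133*X = -31133*3 = -93399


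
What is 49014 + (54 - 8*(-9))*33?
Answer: 53172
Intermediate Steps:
49014 + (54 - 8*(-9))*33 = 49014 + (54 + 72)*33 = 49014 + 126*33 = 49014 + 4158 = 53172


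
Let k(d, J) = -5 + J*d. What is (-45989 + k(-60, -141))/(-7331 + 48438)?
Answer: -37534/41107 ≈ -0.91308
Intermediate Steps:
(-45989 + k(-60, -141))/(-7331 + 48438) = (-45989 + (-5 - 141*(-60)))/(-7331 + 48438) = (-45989 + (-5 + 8460))/41107 = (-45989 + 8455)*(1/41107) = -37534*1/41107 = -37534/41107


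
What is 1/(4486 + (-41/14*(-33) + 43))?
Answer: 14/64759 ≈ 0.00021619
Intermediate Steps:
1/(4486 + (-41/14*(-33) + 43)) = 1/(4486 + (1353/14 + 43)) = 1/(4486 + 1955/14) = 1/(64759/14) = 14/64759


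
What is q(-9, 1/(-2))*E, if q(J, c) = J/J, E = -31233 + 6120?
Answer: -25113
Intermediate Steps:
E = -25113
q(J, c) = 1
q(-9, 1/(-2))*E = 1*(-25113) = -25113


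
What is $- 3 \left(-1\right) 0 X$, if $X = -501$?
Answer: $0$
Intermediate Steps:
$- 3 \left(-1\right) 0 X = - 3 \left(-1\right) 0 \left(-501\right) = - \left(-3\right) 0 \left(-501\right) = - 0 \left(-501\right) = \left(-1\right) 0 = 0$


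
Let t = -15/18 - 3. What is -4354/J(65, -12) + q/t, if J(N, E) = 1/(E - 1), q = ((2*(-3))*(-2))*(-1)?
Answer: 1301918/23 ≈ 56605.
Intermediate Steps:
q = -12 (q = -6*(-2)*(-1) = 12*(-1) = -12)
J(N, E) = 1/(-1 + E)
t = -23/6 (t = -15*1/18 - 3 = -⅚ - 3 = -23/6 ≈ -3.8333)
-4354/J(65, -12) + q/t = -4354/(1/(-1 - 12)) - 12/(-23/6) = -4354/(1/(-13)) - 12*(-6/23) = -4354/(-1/13) + 72/23 = -4354*(-13) + 72/23 = 56602 + 72/23 = 1301918/23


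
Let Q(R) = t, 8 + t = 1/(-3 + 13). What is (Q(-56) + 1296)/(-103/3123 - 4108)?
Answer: -40227363/128293870 ≈ -0.31356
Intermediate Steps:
t = -79/10 (t = -8 + 1/(-3 + 13) = -8 + 1/10 = -8 + ⅒ = -79/10 ≈ -7.9000)
Q(R) = -79/10
(Q(-56) + 1296)/(-103/3123 - 4108) = (-79/10 + 1296)/(-103/3123 - 4108) = 12881/(10*(-103*1/3123 - 4108)) = 12881/(10*(-103/3123 - 4108)) = 12881/(10*(-12829387/3123)) = (12881/10)*(-3123/12829387) = -40227363/128293870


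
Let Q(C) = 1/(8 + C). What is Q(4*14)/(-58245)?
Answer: -1/3727680 ≈ -2.6826e-7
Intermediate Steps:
Q(4*14)/(-58245) = 1/((8 + 4*14)*(-58245)) = -1/58245/(8 + 56) = -1/58245/64 = (1/64)*(-1/58245) = -1/3727680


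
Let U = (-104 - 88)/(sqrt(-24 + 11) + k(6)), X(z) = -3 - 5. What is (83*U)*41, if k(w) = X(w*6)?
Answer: 5227008/77 + 653376*I*sqrt(13)/77 ≈ 67883.0 + 30595.0*I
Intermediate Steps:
X(z) = -8
k(w) = -8
U = -192/(-8 + I*sqrt(13)) (U = (-104 - 88)/(sqrt(-24 + 11) - 8) = -192/(sqrt(-13) - 8) = -192/(I*sqrt(13) - 8) = -192/(-8 + I*sqrt(13)) ≈ 19.948 + 8.9905*I)
(83*U)*41 = (83*(1536/77 + 192*I*sqrt(13)/77))*41 = (127488/77 + 15936*I*sqrt(13)/77)*41 = 5227008/77 + 653376*I*sqrt(13)/77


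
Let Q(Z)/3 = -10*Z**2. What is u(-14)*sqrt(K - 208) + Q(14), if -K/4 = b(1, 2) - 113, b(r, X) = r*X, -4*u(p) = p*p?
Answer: -5880 - 98*sqrt(59) ≈ -6632.8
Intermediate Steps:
u(p) = -p**2/4 (u(p) = -p*p/4 = -p**2/4)
b(r, X) = X*r
Q(Z) = -30*Z**2 (Q(Z) = 3*(-10*Z**2) = -30*Z**2)
K = 444 (K = -4*(2*1 - 113) = -4*(2 - 113) = -4*(-111) = 444)
u(-14)*sqrt(K - 208) + Q(14) = (-1/4*(-14)**2)*sqrt(444 - 208) - 30*14**2 = (-1/4*196)*sqrt(236) - 30*196 = -98*sqrt(59) - 5880 = -5880 - 98*sqrt(59)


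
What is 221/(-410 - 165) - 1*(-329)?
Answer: 188954/575 ≈ 328.62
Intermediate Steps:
221/(-410 - 165) - 1*(-329) = 221/(-575) + 329 = -1/575*221 + 329 = -221/575 + 329 = 188954/575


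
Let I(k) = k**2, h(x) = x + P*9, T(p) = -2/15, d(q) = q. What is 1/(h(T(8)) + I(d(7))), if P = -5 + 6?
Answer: 15/868 ≈ 0.017281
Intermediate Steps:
P = 1
T(p) = -2/15 (T(p) = -2*1/15 = -2/15)
h(x) = 9 + x (h(x) = x + 1*9 = x + 9 = 9 + x)
1/(h(T(8)) + I(d(7))) = 1/((9 - 2/15) + 7**2) = 1/(133/15 + 49) = 1/(868/15) = 15/868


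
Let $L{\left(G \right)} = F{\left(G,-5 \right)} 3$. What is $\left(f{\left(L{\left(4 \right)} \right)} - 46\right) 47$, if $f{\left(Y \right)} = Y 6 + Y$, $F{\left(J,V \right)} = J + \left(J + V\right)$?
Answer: $799$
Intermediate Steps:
$F{\left(J,V \right)} = V + 2 J$
$L{\left(G \right)} = -15 + 6 G$ ($L{\left(G \right)} = \left(-5 + 2 G\right) 3 = -15 + 6 G$)
$f{\left(Y \right)} = 7 Y$ ($f{\left(Y \right)} = 6 Y + Y = 7 Y$)
$\left(f{\left(L{\left(4 \right)} \right)} - 46\right) 47 = \left(7 \left(-15 + 6 \cdot 4\right) - 46\right) 47 = \left(7 \left(-15 + 24\right) - 46\right) 47 = \left(7 \cdot 9 - 46\right) 47 = \left(63 - 46\right) 47 = 17 \cdot 47 = 799$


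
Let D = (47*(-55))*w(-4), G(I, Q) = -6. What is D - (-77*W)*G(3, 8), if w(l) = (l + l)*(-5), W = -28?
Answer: -90464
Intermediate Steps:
w(l) = -10*l (w(l) = (2*l)*(-5) = -10*l)
D = -103400 (D = (47*(-55))*(-10*(-4)) = -2585*40 = -103400)
D - (-77*W)*G(3, 8) = -103400 - (-77*(-28))*(-6) = -103400 - 2156*(-6) = -103400 - 1*(-12936) = -103400 + 12936 = -90464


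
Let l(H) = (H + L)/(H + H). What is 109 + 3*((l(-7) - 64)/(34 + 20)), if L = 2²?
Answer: 26575/252 ≈ 105.46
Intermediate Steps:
L = 4
l(H) = (4 + H)/(2*H) (l(H) = (H + 4)/(H + H) = (4 + H)/((2*H)) = (4 + H)*(1/(2*H)) = (4 + H)/(2*H))
109 + 3*((l(-7) - 64)/(34 + 20)) = 109 + 3*(((½)*(4 - 7)/(-7) - 64)/(34 + 20)) = 109 + 3*(((½)*(-⅐)*(-3) - 64)/54) = 109 + 3*((3/14 - 64)*(1/54)) = 109 + 3*(-893/14*1/54) = 109 + 3*(-893/756) = 109 - 893/252 = 26575/252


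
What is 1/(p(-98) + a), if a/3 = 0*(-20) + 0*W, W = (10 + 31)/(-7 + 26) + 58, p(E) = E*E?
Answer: 1/9604 ≈ 0.00010412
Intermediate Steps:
p(E) = E²
W = 1143/19 (W = 41/19 + 58 = 1143/19 ≈ 60.158)
a = 0 (a = 3*(0*(-20) + 0*(1143/19)) = 3*(0 + 0) = 3*0 = 0)
1/(p(-98) + a) = 1/((-98)² + 0) = 1/(9604 + 0) = 1/9604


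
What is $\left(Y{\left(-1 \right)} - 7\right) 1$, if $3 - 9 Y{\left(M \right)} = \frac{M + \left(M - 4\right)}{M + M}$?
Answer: $-7$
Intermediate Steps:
$Y{\left(M \right)} = \frac{1}{3} - \frac{-4 + 2 M}{18 M}$ ($Y{\left(M \right)} = \frac{1}{3} - \frac{\left(M + \left(M - 4\right)\right) \frac{1}{M + M}}{9} = \frac{1}{3} - \frac{\left(M + \left(-4 + M\right)\right) \frac{1}{2 M}}{9} = \frac{1}{3} - \frac{\left(-4 + 2 M\right) \frac{1}{2 M}}{9} = \frac{1}{3} - \frac{\frac{1}{2} \frac{1}{M} \left(-4 + 2 M\right)}{9} = \frac{1}{3} - \frac{-4 + 2 M}{18 M}$)
$\left(Y{\left(-1 \right)} - 7\right) 1 = \left(\frac{2 \left(1 - 1\right)}{9 \left(-1\right)} - 7\right) 1 = \left(\frac{2}{9} \left(-1\right) 0 - 7\right) 1 = \left(0 - 7\right) 1 = \left(-7\right) 1 = -7$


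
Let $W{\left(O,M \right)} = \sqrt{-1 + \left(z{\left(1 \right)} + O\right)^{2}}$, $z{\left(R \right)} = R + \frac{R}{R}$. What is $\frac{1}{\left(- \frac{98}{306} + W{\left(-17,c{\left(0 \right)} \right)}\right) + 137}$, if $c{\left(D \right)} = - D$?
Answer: $\frac{199971}{27004258} - \frac{23409 \sqrt{14}}{108017032} \approx 0.0065943$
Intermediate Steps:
$z{\left(R \right)} = 1 + R$ ($z{\left(R \right)} = R + 1 = 1 + R$)
$W{\left(O,M \right)} = \sqrt{-1 + \left(2 + O\right)^{2}}$ ($W{\left(O,M \right)} = \sqrt{-1 + \left(\left(1 + 1\right) + O\right)^{2}} = \sqrt{-1 + \left(2 + O\right)^{2}}$)
$\frac{1}{\left(- \frac{98}{306} + W{\left(-17,c{\left(0 \right)} \right)}\right) + 137} = \frac{1}{\left(- \frac{98}{306} + \sqrt{-1 + \left(2 - 17\right)^{2}}\right) + 137} = \frac{1}{\left(\left(-98\right) \frac{1}{306} + \sqrt{-1 + \left(-15\right)^{2}}\right) + 137} = \frac{1}{\left(- \frac{49}{153} + \sqrt{-1 + 225}\right) + 137} = \frac{1}{\left(- \frac{49}{153} + \sqrt{224}\right) + 137} = \frac{1}{\left(- \frac{49}{153} + 4 \sqrt{14}\right) + 137} = \frac{1}{\frac{20912}{153} + 4 \sqrt{14}}$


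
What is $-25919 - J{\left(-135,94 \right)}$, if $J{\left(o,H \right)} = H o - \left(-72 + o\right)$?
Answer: $-13436$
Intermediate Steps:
$J{\left(o,H \right)} = 72 - o + H o$
$-25919 - J{\left(-135,94 \right)} = -25919 - \left(72 - -135 + 94 \left(-135\right)\right) = -25919 - \left(72 + 135 - 12690\right) = -25919 - -12483 = -25919 + 12483 = -13436$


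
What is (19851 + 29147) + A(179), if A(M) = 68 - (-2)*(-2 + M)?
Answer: 49420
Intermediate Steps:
A(M) = 64 + 2*M (A(M) = 68 - (4 - 2*M) = 68 + (-4 + 2*M) = 64 + 2*M)
(19851 + 29147) + A(179) = (19851 + 29147) + (64 + 2*179) = 48998 + (64 + 358) = 48998 + 422 = 49420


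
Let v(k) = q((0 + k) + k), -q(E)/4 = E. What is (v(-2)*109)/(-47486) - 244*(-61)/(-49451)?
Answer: -396512084/1174115093 ≈ -0.33771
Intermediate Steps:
q(E) = -4*E
v(k) = -8*k (v(k) = -4*((0 + k) + k) = -4*(k + k) = -8*k)
(v(-2)*109)/(-47486) - 244*(-61)/(-49451) = (-8*(-2)*109)/(-47486) - 244*(-61)/(-49451) = (16*109)*(-1/47486) + 14884*(-1/49451) = 1744*(-1/47486) - 14884/49451 = -872/23743 - 14884/49451 = -396512084/1174115093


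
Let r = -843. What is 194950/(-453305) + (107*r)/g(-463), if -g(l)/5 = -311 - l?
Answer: 8148080461/68902360 ≈ 118.26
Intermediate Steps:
g(l) = 1555 + 5*l (g(l) = -5*(-311 - l) = 1555 + 5*l)
194950/(-453305) + (107*r)/g(-463) = 194950/(-453305) + (107*(-843))/(1555 + 5*(-463)) = 194950*(-1/453305) - 90201/(1555 - 2315) = -38990/90661 - 90201/(-760) = -38990/90661 - 90201*(-1/760) = -38990/90661 + 90201/760 = 8148080461/68902360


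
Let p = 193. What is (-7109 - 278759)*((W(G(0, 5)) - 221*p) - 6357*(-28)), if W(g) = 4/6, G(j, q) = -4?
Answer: -116071269908/3 ≈ -3.8690e+10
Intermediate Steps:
W(g) = ⅔ (W(g) = 4*(⅙) = ⅔)
(-7109 - 278759)*((W(G(0, 5)) - 221*p) - 6357*(-28)) = (-7109 - 278759)*((⅔ - 221*193) - 6357*(-28)) = -285868*((⅔ - 42653) + 177996) = -285868*(-127957/3 + 177996) = -285868*406031/3 = -116071269908/3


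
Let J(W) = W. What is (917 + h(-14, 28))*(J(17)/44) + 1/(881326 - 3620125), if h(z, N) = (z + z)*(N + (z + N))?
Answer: -12058932041/120507156 ≈ -100.07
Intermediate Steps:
h(z, N) = 2*z*(z + 2*N) (h(z, N) = (2*z)*(N + (N + z)) = (2*z)*(z + 2*N) = 2*z*(z + 2*N))
(917 + h(-14, 28))*(J(17)/44) + 1/(881326 - 3620125) = (917 + 2*(-14)*(-14 + 2*28))*(17/44) + 1/(881326 - 3620125) = (917 + 2*(-14)*(-14 + 56))*(17*(1/44)) + 1/(-2738799) = (917 + 2*(-14)*42)*(17/44) - 1/2738799 = (917 - 1176)*(17/44) - 1/2738799 = -259*17/44 - 1/2738799 = -4403/44 - 1/2738799 = -12058932041/120507156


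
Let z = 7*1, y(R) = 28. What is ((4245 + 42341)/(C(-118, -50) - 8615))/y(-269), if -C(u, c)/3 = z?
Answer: -23293/120904 ≈ -0.19266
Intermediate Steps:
z = 7
C(u, c) = -21 (C(u, c) = -3*7 = -21)
((4245 + 42341)/(C(-118, -50) - 8615))/y(-269) = ((4245 + 42341)/(-21 - 8615))/28 = (46586/(-8636))*(1/28) = (46586*(-1/8636))*(1/28) = -23293/4318*1/28 = -23293/120904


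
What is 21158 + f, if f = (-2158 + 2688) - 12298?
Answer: 9390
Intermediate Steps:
f = -11768 (f = 530 - 12298 = -11768)
21158 + f = 21158 - 11768 = 9390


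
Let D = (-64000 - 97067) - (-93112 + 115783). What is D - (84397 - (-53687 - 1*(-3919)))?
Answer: -317903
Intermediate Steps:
D = -183738 (D = -161067 - 1*22671 = -161067 - 22671 = -183738)
D - (84397 - (-53687 - 1*(-3919))) = -183738 - (84397 - (-53687 - 1*(-3919))) = -183738 - (84397 - (-53687 + 3919)) = -183738 - (84397 - 1*(-49768)) = -183738 - (84397 + 49768) = -183738 - 1*134165 = -183738 - 134165 = -317903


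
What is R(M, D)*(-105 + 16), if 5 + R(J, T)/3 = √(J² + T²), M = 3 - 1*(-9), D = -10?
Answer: 1335 - 534*√61 ≈ -2835.7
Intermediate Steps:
M = 12 (M = 3 + 9 = 12)
R(J, T) = -15 + 3*√(J² + T²)
R(M, D)*(-105 + 16) = (-15 + 3*√(12² + (-10)²))*(-105 + 16) = (-15 + 3*√(144 + 100))*(-89) = (-15 + 3*√244)*(-89) = (-15 + 3*(2*√61))*(-89) = (-15 + 6*√61)*(-89) = 1335 - 534*√61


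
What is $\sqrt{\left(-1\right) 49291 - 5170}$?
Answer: $i \sqrt{54461} \approx 233.37 i$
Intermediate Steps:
$\sqrt{\left(-1\right) 49291 - 5170} = \sqrt{-49291 - 5170} = \sqrt{-54461} = i \sqrt{54461}$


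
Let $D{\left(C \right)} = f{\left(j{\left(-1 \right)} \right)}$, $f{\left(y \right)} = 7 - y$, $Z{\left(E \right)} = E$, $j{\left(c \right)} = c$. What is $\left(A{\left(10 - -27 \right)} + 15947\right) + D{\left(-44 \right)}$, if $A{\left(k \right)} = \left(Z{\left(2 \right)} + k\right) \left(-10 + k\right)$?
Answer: $17008$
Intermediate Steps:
$D{\left(C \right)} = 8$ ($D{\left(C \right)} = 7 - -1 = 7 + 1 = 8$)
$A{\left(k \right)} = \left(-10 + k\right) \left(2 + k\right)$ ($A{\left(k \right)} = \left(2 + k\right) \left(-10 + k\right) = \left(-10 + k\right) \left(2 + k\right)$)
$\left(A{\left(10 - -27 \right)} + 15947\right) + D{\left(-44 \right)} = \left(\left(-20 + \left(10 - -27\right)^{2} - 8 \left(10 - -27\right)\right) + 15947\right) + 8 = \left(\left(-20 + \left(10 + 27\right)^{2} - 8 \left(10 + 27\right)\right) + 15947\right) + 8 = \left(\left(-20 + 37^{2} - 296\right) + 15947\right) + 8 = \left(\left(-20 + 1369 - 296\right) + 15947\right) + 8 = \left(1053 + 15947\right) + 8 = 17000 + 8 = 17008$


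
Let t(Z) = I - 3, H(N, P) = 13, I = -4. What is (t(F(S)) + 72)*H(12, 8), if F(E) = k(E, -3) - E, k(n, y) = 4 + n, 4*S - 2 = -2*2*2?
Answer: 845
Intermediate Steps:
S = -3/2 (S = ½ + (-2*2*2)/4 = ½ + (-4*2)/4 = ½ + (¼)*(-8) = ½ - 2 = -3/2 ≈ -1.5000)
F(E) = 4 (F(E) = (4 + E) - E = 4)
t(Z) = -7 (t(Z) = -4 - 3 = -7)
(t(F(S)) + 72)*H(12, 8) = (-7 + 72)*13 = 65*13 = 845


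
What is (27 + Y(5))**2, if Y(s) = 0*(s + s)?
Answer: 729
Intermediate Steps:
Y(s) = 0 (Y(s) = 0*(2*s) = 0)
(27 + Y(5))**2 = (27 + 0)**2 = 27**2 = 729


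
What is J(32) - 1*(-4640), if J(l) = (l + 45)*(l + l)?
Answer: 9568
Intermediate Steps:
J(l) = 2*l*(45 + l) (J(l) = (45 + l)*(2*l) = 2*l*(45 + l))
J(32) - 1*(-4640) = 2*32*(45 + 32) - 1*(-4640) = 2*32*77 + 4640 = 4928 + 4640 = 9568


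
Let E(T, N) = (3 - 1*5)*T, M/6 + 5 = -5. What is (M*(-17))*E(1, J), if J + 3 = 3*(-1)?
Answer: -2040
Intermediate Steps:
M = -60 (M = -30 + 6*(-5) = -30 - 30 = -60)
J = -6 (J = -3 + 3*(-1) = -3 - 3 = -6)
E(T, N) = -2*T (E(T, N) = (3 - 5)*T = -2*T)
(M*(-17))*E(1, J) = (-60*(-17))*(-2*1) = 1020*(-2) = -2040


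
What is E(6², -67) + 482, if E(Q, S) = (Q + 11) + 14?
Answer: 543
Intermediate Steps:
E(Q, S) = 25 + Q (E(Q, S) = (11 + Q) + 14 = 25 + Q)
E(6², -67) + 482 = (25 + 6²) + 482 = (25 + 36) + 482 = 61 + 482 = 543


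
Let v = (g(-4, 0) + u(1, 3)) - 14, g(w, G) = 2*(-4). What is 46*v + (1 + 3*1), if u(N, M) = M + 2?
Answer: -778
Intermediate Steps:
g(w, G) = -8
u(N, M) = 2 + M
v = -17 (v = (-8 + (2 + 3)) - 14 = (-8 + 5) - 14 = -3 - 14 = -17)
46*v + (1 + 3*1) = 46*(-17) + (1 + 3*1) = -782 + (1 + 3) = -782 + 4 = -778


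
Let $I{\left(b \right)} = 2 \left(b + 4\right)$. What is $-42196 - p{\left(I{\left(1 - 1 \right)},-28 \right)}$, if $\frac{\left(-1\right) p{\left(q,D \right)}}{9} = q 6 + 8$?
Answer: $-41692$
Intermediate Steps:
$I{\left(b \right)} = 8 + 2 b$ ($I{\left(b \right)} = 2 \left(4 + b\right) = 8 + 2 b$)
$p{\left(q,D \right)} = -72 - 54 q$ ($p{\left(q,D \right)} = - 9 \left(q 6 + 8\right) = - 9 \left(6 q + 8\right) = - 9 \left(8 + 6 q\right) = -72 - 54 q$)
$-42196 - p{\left(I{\left(1 - 1 \right)},-28 \right)} = -42196 - \left(-72 - 54 \left(8 + 2 \left(1 - 1\right)\right)\right) = -42196 - \left(-72 - 54 \left(8 + 2 \cdot 0\right)\right) = -42196 - \left(-72 - 54 \left(8 + 0\right)\right) = -42196 - \left(-72 - 432\right) = -42196 - -504 = -42196 + 504 = -41692$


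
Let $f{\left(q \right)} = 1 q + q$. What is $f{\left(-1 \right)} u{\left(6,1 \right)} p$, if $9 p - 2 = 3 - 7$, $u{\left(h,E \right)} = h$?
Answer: $\frac{8}{3} \approx 2.6667$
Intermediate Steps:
$f{\left(q \right)} = 2 q$ ($f{\left(q \right)} = q + q = 2 q$)
$p = - \frac{2}{9}$ ($p = \frac{2}{9} + \frac{3 - 7}{9} = \frac{2}{9} + \frac{1}{9} \left(-4\right) = \frac{2}{9} - \frac{4}{9} = - \frac{2}{9} \approx -0.22222$)
$f{\left(-1 \right)} u{\left(6,1 \right)} p = 2 \left(-1\right) 6 \left(- \frac{2}{9}\right) = \left(-2\right) 6 \left(- \frac{2}{9}\right) = \left(-12\right) \left(- \frac{2}{9}\right) = \frac{8}{3}$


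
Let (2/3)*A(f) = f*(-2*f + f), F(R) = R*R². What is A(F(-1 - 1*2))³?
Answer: -10460353203/8 ≈ -1.3075e+9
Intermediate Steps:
F(R) = R³
A(f) = -3*f²/2 (A(f) = 3*(f*(-2*f + f))/2 = 3*(f*(-f))/2 = 3*(-f²)/2 = -3*f²/2)
A(F(-1 - 1*2))³ = (-3*(-1 - 1*2)⁶/2)³ = (-3*(-1 - 2)⁶/2)³ = (-3*((-3)³)²/2)³ = (-3/2*(-27)²)³ = (-3/2*729)³ = (-2187/2)³ = -10460353203/8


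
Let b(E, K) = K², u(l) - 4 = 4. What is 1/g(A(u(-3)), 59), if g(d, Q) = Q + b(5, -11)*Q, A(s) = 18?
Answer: 1/7198 ≈ 0.00013893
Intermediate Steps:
u(l) = 8 (u(l) = 4 + 4 = 8)
g(d, Q) = 122*Q (g(d, Q) = Q + (-11)²*Q = Q + 121*Q = 122*Q)
1/g(A(u(-3)), 59) = 1/(122*59) = 1/7198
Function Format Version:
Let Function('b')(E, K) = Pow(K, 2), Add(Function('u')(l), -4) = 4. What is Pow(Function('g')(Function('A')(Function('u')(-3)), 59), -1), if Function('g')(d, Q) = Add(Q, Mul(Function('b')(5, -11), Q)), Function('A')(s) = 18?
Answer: Rational(1, 7198) ≈ 0.00013893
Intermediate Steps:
Function('u')(l) = 8 (Function('u')(l) = Add(4, 4) = 8)
Function('g')(d, Q) = Mul(122, Q) (Function('g')(d, Q) = Add(Q, Mul(Pow(-11, 2), Q)) = Add(Q, Mul(121, Q)) = Mul(122, Q))
Pow(Function('g')(Function('A')(Function('u')(-3)), 59), -1) = Pow(Mul(122, 59), -1) = Pow(7198, -1) = Rational(1, 7198)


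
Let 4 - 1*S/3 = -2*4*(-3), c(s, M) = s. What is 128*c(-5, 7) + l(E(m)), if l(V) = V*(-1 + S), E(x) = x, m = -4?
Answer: -396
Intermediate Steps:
S = -60 (S = 12 - 3*(-2*4)*(-3) = 12 - (-24)*(-3) = 12 - 3*24 = 12 - 72 = -60)
l(V) = -61*V (l(V) = V*(-1 - 60) = V*(-61) = -61*V)
128*c(-5, 7) + l(E(m)) = 128*(-5) - 61*(-4) = -640 + 244 = -396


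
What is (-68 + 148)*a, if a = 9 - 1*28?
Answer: -1520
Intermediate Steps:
a = -19 (a = 9 - 28 = -19)
(-68 + 148)*a = (-68 + 148)*(-19) = 80*(-19) = -1520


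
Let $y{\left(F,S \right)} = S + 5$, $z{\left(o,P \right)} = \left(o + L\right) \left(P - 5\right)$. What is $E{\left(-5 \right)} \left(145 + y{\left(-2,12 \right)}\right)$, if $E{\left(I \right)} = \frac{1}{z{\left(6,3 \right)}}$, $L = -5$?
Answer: $-81$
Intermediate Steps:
$z{\left(o,P \right)} = \left(-5 + P\right) \left(-5 + o\right)$ ($z{\left(o,P \right)} = \left(o - 5\right) \left(P - 5\right) = \left(-5 + o\right) \left(-5 + P\right) = \left(-5 + P\right) \left(-5 + o\right)$)
$E{\left(I \right)} = - \frac{1}{2}$ ($E{\left(I \right)} = \frac{1}{25 - 15 - 30 + 3 \cdot 6} = \frac{1}{25 - 15 - 30 + 18} = \frac{1}{-2} = - \frac{1}{2}$)
$y{\left(F,S \right)} = 5 + S$
$E{\left(-5 \right)} \left(145 + y{\left(-2,12 \right)}\right) = - \frac{145 + \left(5 + 12\right)}{2} = - \frac{145 + 17}{2} = \left(- \frac{1}{2}\right) 162 = -81$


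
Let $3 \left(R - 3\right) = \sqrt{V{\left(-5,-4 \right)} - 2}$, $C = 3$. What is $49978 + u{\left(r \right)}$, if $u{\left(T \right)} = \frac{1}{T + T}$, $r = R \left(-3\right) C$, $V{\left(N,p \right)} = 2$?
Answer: $\frac{2698811}{54} \approx 49978.0$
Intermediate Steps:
$R = 3$ ($R = 3 + \frac{\sqrt{2 - 2}}{3} = 3 + \frac{\sqrt{0}}{3} = 3 + \frac{1}{3} \cdot 0 = 3 + 0 = 3$)
$r = -27$ ($r = 3 \left(-3\right) 3 = \left(-9\right) 3 = -27$)
$u{\left(T \right)} = \frac{1}{2 T}$
$49978 + u{\left(r \right)} = 49978 + \frac{1}{2 \left(-27\right)} = 49978 + \frac{1}{2} \left(- \frac{1}{27}\right) = 49978 - \frac{1}{54} = \frac{2698811}{54}$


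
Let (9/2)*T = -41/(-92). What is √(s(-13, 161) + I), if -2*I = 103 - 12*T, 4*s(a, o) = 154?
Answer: 2*I*√14766/69 ≈ 3.5222*I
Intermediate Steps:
T = 41/414 (T = 2*(-41/(-92))/9 = 2*(-41*(-1/92))/9 = (2/9)*(41/92) = 41/414 ≈ 0.099034)
s(a, o) = 77/2 (s(a, o) = (¼)*154 = 77/2)
I = -7025/138 (I = -(103 - 12*41/414)/2 = -(103 - 82/69)/2 = -½*7025/69 = -7025/138 ≈ -50.906)
√(s(-13, 161) + I) = √(77/2 - 7025/138) = √(-856/69) = 2*I*√14766/69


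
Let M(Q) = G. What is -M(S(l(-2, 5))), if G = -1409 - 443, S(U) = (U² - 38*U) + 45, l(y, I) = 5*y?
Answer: 1852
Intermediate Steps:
S(U) = 45 + U² - 38*U
G = -1852
M(Q) = -1852
-M(S(l(-2, 5))) = -1*(-1852) = 1852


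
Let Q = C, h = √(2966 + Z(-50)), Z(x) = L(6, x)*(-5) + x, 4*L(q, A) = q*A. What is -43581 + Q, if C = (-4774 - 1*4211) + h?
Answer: -52566 + √3291 ≈ -52509.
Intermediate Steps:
L(q, A) = A*q/4 (L(q, A) = (q*A)/4 = (A*q)/4 = A*q/4)
Z(x) = -13*x/2 (Z(x) = ((¼)*x*6)*(-5) + x = (3*x/2)*(-5) + x = -15*x/2 + x = -13*x/2)
h = √3291 (h = √(2966 - 13/2*(-50)) = √(2966 + 325) = √3291 ≈ 57.367)
C = -8985 + √3291 (C = (-4774 - 1*4211) + √3291 = (-4774 - 4211) + √3291 = -8985 + √3291 ≈ -8927.6)
Q = -8985 + √3291 ≈ -8927.6
-43581 + Q = -43581 + (-8985 + √3291) = -52566 + √3291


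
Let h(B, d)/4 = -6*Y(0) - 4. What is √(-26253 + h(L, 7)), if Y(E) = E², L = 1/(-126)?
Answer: I*√26269 ≈ 162.08*I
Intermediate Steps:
L = -1/126 ≈ -0.0079365
h(B, d) = -16 (h(B, d) = 4*(-6*0² - 4) = 4*(-6*0 - 4) = 4*(0 - 4) = 4*(-4) = -16)
√(-26253 + h(L, 7)) = √(-26253 - 16) = √(-26269) = I*√26269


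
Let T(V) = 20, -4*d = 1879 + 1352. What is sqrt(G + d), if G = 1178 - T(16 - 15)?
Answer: sqrt(1401)/2 ≈ 18.715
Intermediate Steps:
d = -3231/4 (d = -(1879 + 1352)/4 = -1/4*3231 = -3231/4 ≈ -807.75)
G = 1158 (G = 1178 - 1*20 = 1178 - 20 = 1158)
sqrt(G + d) = sqrt(1158 - 3231/4) = sqrt(1401/4) = sqrt(1401)/2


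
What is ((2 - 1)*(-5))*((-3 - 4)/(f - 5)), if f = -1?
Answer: -35/6 ≈ -5.8333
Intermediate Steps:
((2 - 1)*(-5))*((-3 - 4)/(f - 5)) = ((2 - 1)*(-5))*((-3 - 4)/(-1 - 5)) = (1*(-5))*(-7/(-6)) = -(-35)*(-1)/6 = -5*7/6 = -35/6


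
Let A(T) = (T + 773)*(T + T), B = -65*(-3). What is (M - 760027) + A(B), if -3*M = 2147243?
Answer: -3294764/3 ≈ -1.0983e+6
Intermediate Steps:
M = -2147243/3 (M = -1/3*2147243 = -2147243/3 ≈ -7.1575e+5)
B = 195 (B = -5*(-39) = 195)
A(T) = 2*T*(773 + T) (A(T) = (773 + T)*(2*T) = 2*T*(773 + T))
(M - 760027) + A(B) = (-2147243/3 - 760027) + 2*195*(773 + 195) = -4427324/3 + 2*195*968 = -4427324/3 + 377520 = -3294764/3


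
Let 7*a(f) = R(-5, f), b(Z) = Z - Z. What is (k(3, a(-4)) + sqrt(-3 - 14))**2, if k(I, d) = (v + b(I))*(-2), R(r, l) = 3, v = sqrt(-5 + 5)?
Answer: -17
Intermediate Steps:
v = 0 (v = sqrt(0) = 0)
b(Z) = 0
a(f) = 3/7 (a(f) = (1/7)*3 = 3/7)
k(I, d) = 0 (k(I, d) = (0 + 0)*(-2) = 0*(-2) = 0)
(k(3, a(-4)) + sqrt(-3 - 14))**2 = (0 + sqrt(-3 - 14))**2 = (0 + sqrt(-17))**2 = (0 + I*sqrt(17))**2 = (I*sqrt(17))**2 = -17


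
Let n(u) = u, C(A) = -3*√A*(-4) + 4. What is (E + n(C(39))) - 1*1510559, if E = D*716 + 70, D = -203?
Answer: -1655833 + 12*√39 ≈ -1.6558e+6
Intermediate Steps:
E = -145278 (E = -203*716 + 70 = -145348 + 70 = -145278)
C(A) = 4 + 12*√A (C(A) = 12*√A + 4 = 4 + 12*√A)
(E + n(C(39))) - 1*1510559 = (-145278 + (4 + 12*√39)) - 1*1510559 = (-145274 + 12*√39) - 1510559 = -1655833 + 12*√39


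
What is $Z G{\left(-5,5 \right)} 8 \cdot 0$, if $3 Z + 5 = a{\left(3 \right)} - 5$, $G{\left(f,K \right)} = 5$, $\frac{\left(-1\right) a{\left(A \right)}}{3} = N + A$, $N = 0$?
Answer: $0$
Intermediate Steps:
$a{\left(A \right)} = - 3 A$ ($a{\left(A \right)} = - 3 \left(0 + A\right) = - 3 A$)
$Z = - \frac{19}{3}$ ($Z = - \frac{5}{3} + \frac{\left(-3\right) 3 - 5}{3} = - \frac{5}{3} + \frac{-9 - 5}{3} = - \frac{5}{3} + \frac{1}{3} \left(-14\right) = - \frac{5}{3} - \frac{14}{3} = - \frac{19}{3} \approx -6.3333$)
$Z G{\left(-5,5 \right)} 8 \cdot 0 = \left(- \frac{19}{3}\right) 5 \cdot 8 \cdot 0 = \left(- \frac{95}{3}\right) 8 \cdot 0 = \left(- \frac{760}{3}\right) 0 = 0$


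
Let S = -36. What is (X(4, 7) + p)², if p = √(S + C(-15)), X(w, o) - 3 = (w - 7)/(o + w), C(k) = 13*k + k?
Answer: -28866/121 + 60*I*√246/11 ≈ -238.56 + 85.551*I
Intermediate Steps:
C(k) = 14*k
X(w, o) = 3 + (-7 + w)/(o + w) (X(w, o) = 3 + (w - 7)/(o + w) = 3 + (-7 + w)/(o + w))
p = I*√246 (p = √(-36 + 14*(-15)) = √(-36 - 210) = √(-246) = I*√246 ≈ 15.684*I)
(X(4, 7) + p)² = ((-7 + 3*7 + 4*4)/(7 + 4) + I*√246)² = ((-7 + 21 + 16)/11 + I*√246)² = ((1/11)*30 + I*√246)² = (30/11 + I*√246)²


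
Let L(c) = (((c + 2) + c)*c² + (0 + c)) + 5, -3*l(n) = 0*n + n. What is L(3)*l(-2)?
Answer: 160/3 ≈ 53.333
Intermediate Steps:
l(n) = -n/3 (l(n) = -(0*n + n)/3 = -(0 + n)/3 = -n/3)
L(c) = 5 + c + c²*(2 + 2*c) (L(c) = (((2 + c) + c)*c² + c) + 5 = ((2 + 2*c)*c² + c) + 5 = (c²*(2 + 2*c) + c) + 5 = (c + c²*(2 + 2*c)) + 5 = 5 + c + c²*(2 + 2*c))
L(3)*l(-2) = (5 + 3 + 2*3² + 2*3³)*(-⅓*(-2)) = (5 + 3 + 2*9 + 2*27)*(⅔) = (5 + 3 + 18 + 54)*(⅔) = 80*(⅔) = 160/3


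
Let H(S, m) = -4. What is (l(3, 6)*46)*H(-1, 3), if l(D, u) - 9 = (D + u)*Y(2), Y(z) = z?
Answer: -4968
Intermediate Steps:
l(D, u) = 9 + 2*D + 2*u (l(D, u) = 9 + (D + u)*2 = 9 + (2*D + 2*u) = 9 + 2*D + 2*u)
(l(3, 6)*46)*H(-1, 3) = ((9 + 2*3 + 2*6)*46)*(-4) = ((9 + 6 + 12)*46)*(-4) = (27*46)*(-4) = 1242*(-4) = -4968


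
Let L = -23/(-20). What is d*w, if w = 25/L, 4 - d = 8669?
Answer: -4332500/23 ≈ -1.8837e+5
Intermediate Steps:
L = 23/20 (L = -23*(-1/20) = 23/20 ≈ 1.1500)
d = -8665 (d = 4 - 1*8669 = 4 - 8669 = -8665)
w = 500/23 (w = 25/(23/20) = 25*(20/23) = 500/23 ≈ 21.739)
d*w = -8665*500/23 = -4332500/23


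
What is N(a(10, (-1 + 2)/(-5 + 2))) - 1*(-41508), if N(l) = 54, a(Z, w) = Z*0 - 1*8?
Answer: 41562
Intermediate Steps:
a(Z, w) = -8 (a(Z, w) = 0 - 8 = -8)
N(a(10, (-1 + 2)/(-5 + 2))) - 1*(-41508) = 54 - 1*(-41508) = 54 + 41508 = 41562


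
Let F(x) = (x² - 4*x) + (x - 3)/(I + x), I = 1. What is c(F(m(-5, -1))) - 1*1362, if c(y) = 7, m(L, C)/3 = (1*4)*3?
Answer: -1355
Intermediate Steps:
m(L, C) = 36 (m(L, C) = 3*((1*4)*3) = 3*(4*3) = 3*12 = 36)
F(x) = x² - 4*x + (-3 + x)/(1 + x) (F(x) = (x² - 4*x) + (x - 3)/(1 + x) = (x² - 4*x) + (-3 + x)/(1 + x) = x² - 4*x + (-3 + x)/(1 + x))
c(F(m(-5, -1))) - 1*1362 = 7 - 1*1362 = 7 - 1362 = -1355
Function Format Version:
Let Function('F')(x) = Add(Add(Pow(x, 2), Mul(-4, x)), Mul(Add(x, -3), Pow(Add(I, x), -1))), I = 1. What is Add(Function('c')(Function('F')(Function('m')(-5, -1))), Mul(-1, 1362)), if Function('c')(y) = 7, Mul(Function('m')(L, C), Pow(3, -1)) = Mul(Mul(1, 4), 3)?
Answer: -1355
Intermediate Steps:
Function('m')(L, C) = 36 (Function('m')(L, C) = Mul(3, Mul(Mul(1, 4), 3)) = Mul(3, Mul(4, 3)) = Mul(3, 12) = 36)
Function('F')(x) = Add(Pow(x, 2), Mul(-4, x), Mul(Pow(Add(1, x), -1), Add(-3, x))) (Function('F')(x) = Add(Add(Pow(x, 2), Mul(-4, x)), Mul(Add(x, -3), Pow(Add(1, x), -1))) = Add(Add(Pow(x, 2), Mul(-4, x)), Mul(Add(-3, x), Pow(Add(1, x), -1))) = Add(Add(Pow(x, 2), Mul(-4, x)), Mul(Pow(Add(1, x), -1), Add(-3, x))) = Add(Pow(x, 2), Mul(-4, x), Mul(Pow(Add(1, x), -1), Add(-3, x))))
Add(Function('c')(Function('F')(Function('m')(-5, -1))), Mul(-1, 1362)) = Add(7, Mul(-1, 1362)) = Add(7, -1362) = -1355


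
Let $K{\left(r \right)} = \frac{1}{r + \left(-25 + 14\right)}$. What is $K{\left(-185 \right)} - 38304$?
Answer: $- \frac{7507585}{196} \approx -38304.0$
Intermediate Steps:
$K{\left(r \right)} = \frac{1}{-11 + r}$ ($K{\left(r \right)} = \frac{1}{r - 11} = \frac{1}{-11 + r}$)
$K{\left(-185 \right)} - 38304 = \frac{1}{-11 - 185} - 38304 = \frac{1}{-196} - 38304 = - \frac{1}{196} - 38304 = - \frac{7507585}{196}$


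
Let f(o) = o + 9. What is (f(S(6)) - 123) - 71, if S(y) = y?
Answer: -179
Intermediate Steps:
f(o) = 9 + o
(f(S(6)) - 123) - 71 = ((9 + 6) - 123) - 71 = (15 - 123) - 71 = -108 - 71 = -179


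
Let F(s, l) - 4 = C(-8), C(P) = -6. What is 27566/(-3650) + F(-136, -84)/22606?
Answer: -155791074/20627975 ≈ -7.5524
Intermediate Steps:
F(s, l) = -2 (F(s, l) = 4 - 6 = -2)
27566/(-3650) + F(-136, -84)/22606 = 27566/(-3650) - 2/22606 = 27566*(-1/3650) - 2*1/22606 = -13783/1825 - 1/11303 = -155791074/20627975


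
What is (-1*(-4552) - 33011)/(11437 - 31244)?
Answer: 28459/19807 ≈ 1.4368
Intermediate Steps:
(-1*(-4552) - 33011)/(11437 - 31244) = (4552 - 33011)/(-19807) = -28459*(-1/19807) = 28459/19807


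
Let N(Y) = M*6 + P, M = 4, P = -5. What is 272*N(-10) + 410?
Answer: 5578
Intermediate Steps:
N(Y) = 19 (N(Y) = 4*6 - 5 = 24 - 5 = 19)
272*N(-10) + 410 = 272*19 + 410 = 5168 + 410 = 5578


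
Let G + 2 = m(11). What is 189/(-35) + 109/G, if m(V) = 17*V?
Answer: -178/37 ≈ -4.8108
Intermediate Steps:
G = 185 (G = -2 + 17*11 = -2 + 187 = 185)
189/(-35) + 109/G = 189/(-35) + 109/185 = 189*(-1/35) + 109*(1/185) = -27/5 + 109/185 = -178/37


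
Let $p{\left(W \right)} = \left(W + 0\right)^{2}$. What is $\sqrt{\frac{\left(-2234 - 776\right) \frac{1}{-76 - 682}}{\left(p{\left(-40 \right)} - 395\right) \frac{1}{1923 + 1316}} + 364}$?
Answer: $\frac{7 \sqrt{63792527685}}{91339} \approx 19.357$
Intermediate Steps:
$p{\left(W \right)} = W^{2}$
$\sqrt{\frac{\left(-2234 - 776\right) \frac{1}{-76 - 682}}{\left(p{\left(-40 \right)} - 395\right) \frac{1}{1923 + 1316}} + 364} = \sqrt{\frac{\left(-2234 - 776\right) \frac{1}{-76 - 682}}{\left(\left(-40\right)^{2} - 395\right) \frac{1}{1923 + 1316}} + 364} = \sqrt{\frac{\left(-3010\right) \frac{1}{-758}}{\left(1600 - 395\right) \frac{1}{3239}} + 364} = \sqrt{\frac{\left(-3010\right) \left(- \frac{1}{758}\right)}{1205 \cdot \frac{1}{3239}} + 364} = \sqrt{\frac{1505}{379 \cdot \frac{1205}{3239}} + 364} = \sqrt{\frac{1505}{379} \cdot \frac{3239}{1205} + 364} = \sqrt{\frac{974939}{91339} + 364} = \sqrt{\frac{34222335}{91339}} = \frac{7 \sqrt{63792527685}}{91339}$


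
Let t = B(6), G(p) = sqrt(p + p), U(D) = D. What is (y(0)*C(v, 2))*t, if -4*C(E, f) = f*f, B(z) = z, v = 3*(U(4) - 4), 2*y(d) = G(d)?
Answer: 0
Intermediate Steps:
G(p) = sqrt(2)*sqrt(p) (G(p) = sqrt(2*p) = sqrt(2)*sqrt(p))
y(d) = sqrt(2)*sqrt(d)/2 (y(d) = (sqrt(2)*sqrt(d))/2 = sqrt(2)*sqrt(d)/2)
v = 0 (v = 3*(4 - 4) = 3*0 = 0)
C(E, f) = -f**2/4 (C(E, f) = -f*f/4 = -f**2/4)
t = 6
(y(0)*C(v, 2))*t = ((sqrt(2)*sqrt(0)/2)*(-1/4*2**2))*6 = (((1/2)*sqrt(2)*0)*(-1/4*4))*6 = (0*(-1))*6 = 0*6 = 0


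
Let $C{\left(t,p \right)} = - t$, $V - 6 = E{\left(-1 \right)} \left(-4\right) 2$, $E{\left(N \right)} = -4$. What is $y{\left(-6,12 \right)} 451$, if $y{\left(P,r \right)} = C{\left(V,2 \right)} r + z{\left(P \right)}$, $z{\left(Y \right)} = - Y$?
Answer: $-202950$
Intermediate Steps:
$V = 38$ ($V = 6 + \left(-4\right) \left(-4\right) 2 = 6 + 16 \cdot 2 = 6 + 32 = 38$)
$y{\left(P,r \right)} = - P - 38 r$ ($y{\left(P,r \right)} = \left(-1\right) 38 r - P = - 38 r - P = - P - 38 r$)
$y{\left(-6,12 \right)} 451 = \left(\left(-1\right) \left(-6\right) - 456\right) 451 = \left(6 - 456\right) 451 = \left(-450\right) 451 = -202950$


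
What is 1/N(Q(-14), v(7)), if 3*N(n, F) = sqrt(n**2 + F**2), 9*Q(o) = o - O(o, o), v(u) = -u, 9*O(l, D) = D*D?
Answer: 243*sqrt(8677)/60739 ≈ 0.37267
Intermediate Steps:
O(l, D) = D**2/9 (O(l, D) = (D*D)/9 = D**2/9)
Q(o) = -o**2/81 + o/9 (Q(o) = (o - o**2/9)/9 = -o**2/81 + o/9)
N(n, F) = sqrt(F**2 + n**2)/3 (N(n, F) = sqrt(n**2 + F**2)/3 = sqrt(F**2 + n**2)/3)
1/N(Q(-14), v(7)) = 1/(sqrt((-1*7)**2 + ((1/81)*(-14)*(9 - 1*(-14)))**2)/3) = 1/(sqrt((-7)**2 + ((1/81)*(-14)*(9 + 14))**2)/3) = 1/(sqrt(49 + ((1/81)*(-14)*23)**2)/3) = 1/(sqrt(49 + (-322/81)**2)/3) = 1/(sqrt(49 + 103684/6561)/3) = 1/(sqrt(425173/6561)/3) = 1/((7*sqrt(8677)/81)/3) = 1/(7*sqrt(8677)/243) = 243*sqrt(8677)/60739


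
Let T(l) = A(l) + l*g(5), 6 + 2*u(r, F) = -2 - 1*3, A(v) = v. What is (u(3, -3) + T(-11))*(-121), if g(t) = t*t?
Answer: 70543/2 ≈ 35272.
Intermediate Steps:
g(t) = t²
u(r, F) = -11/2 (u(r, F) = -3 + (-2 - 1*3)/2 = -3 + (-2 - 3)/2 = -3 + (½)*(-5) = -3 - 5/2 = -11/2)
T(l) = 26*l (T(l) = l + l*5² = l + l*25 = l + 25*l = 26*l)
(u(3, -3) + T(-11))*(-121) = (-11/2 + 26*(-11))*(-121) = (-11/2 - 286)*(-121) = -583/2*(-121) = 70543/2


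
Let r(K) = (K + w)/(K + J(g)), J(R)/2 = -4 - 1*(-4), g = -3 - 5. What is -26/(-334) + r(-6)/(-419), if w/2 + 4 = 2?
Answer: 15506/209919 ≈ 0.073867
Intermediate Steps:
w = -4 (w = -8 + 2*2 = -8 + 4 = -4)
g = -8
J(R) = 0 (J(R) = 2*(-4 - 1*(-4)) = 2*(-4 + 4) = 2*0 = 0)
r(K) = (-4 + K)/K (r(K) = (K - 4)/(K + 0) = (-4 + K)/K)
-26/(-334) + r(-6)/(-419) = -26/(-334) + ((-4 - 6)/(-6))/(-419) = -26*(-1/334) - ⅙*(-10)*(-1/419) = 13/167 + (5/3)*(-1/419) = 13/167 - 5/1257 = 15506/209919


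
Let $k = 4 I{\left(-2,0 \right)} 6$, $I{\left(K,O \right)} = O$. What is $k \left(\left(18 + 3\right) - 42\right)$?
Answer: $0$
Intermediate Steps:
$k = 0$ ($k = 4 \cdot 0 \cdot 6 = 0 \cdot 6 = 0$)
$k \left(\left(18 + 3\right) - 42\right) = 0 \left(\left(18 + 3\right) - 42\right) = 0 \left(21 - 42\right) = 0 \left(-21\right) = 0$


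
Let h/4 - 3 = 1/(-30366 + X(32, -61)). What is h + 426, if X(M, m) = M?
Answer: 6643144/15167 ≈ 438.00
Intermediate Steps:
h = 182002/15167 (h = 12 + 4/(-30366 + 32) = 12 + 4/(-30334) = 12 + 4*(-1/30334) = 12 - 2/15167 = 182002/15167 ≈ 12.000)
h + 426 = 182002/15167 + 426 = 6643144/15167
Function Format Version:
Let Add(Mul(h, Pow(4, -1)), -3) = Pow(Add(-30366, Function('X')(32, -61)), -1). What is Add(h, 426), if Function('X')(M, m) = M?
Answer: Rational(6643144, 15167) ≈ 438.00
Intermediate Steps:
h = Rational(182002, 15167) (h = Add(12, Mul(4, Pow(Add(-30366, 32), -1))) = Add(12, Mul(4, Pow(-30334, -1))) = Add(12, Mul(4, Rational(-1, 30334))) = Add(12, Rational(-2, 15167)) = Rational(182002, 15167) ≈ 12.000)
Add(h, 426) = Add(Rational(182002, 15167), 426) = Rational(6643144, 15167)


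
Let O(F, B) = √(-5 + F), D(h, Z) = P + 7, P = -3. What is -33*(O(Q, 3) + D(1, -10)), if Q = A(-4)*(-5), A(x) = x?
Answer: -132 - 33*√15 ≈ -259.81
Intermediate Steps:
D(h, Z) = 4 (D(h, Z) = -3 + 7 = 4)
Q = 20 (Q = -4*(-5) = 20)
-33*(O(Q, 3) + D(1, -10)) = -33*(√(-5 + 20) + 4) = -33*(√15 + 4) = -33*(4 + √15) = -132 - 33*√15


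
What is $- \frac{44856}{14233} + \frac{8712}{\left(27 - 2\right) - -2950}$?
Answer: $- \frac{9448704}{42343175} \approx -0.22315$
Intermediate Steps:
$- \frac{44856}{14233} + \frac{8712}{\left(27 - 2\right) - -2950} = \left(-44856\right) \frac{1}{14233} + \frac{8712}{25 + 2950} = - \frac{44856}{14233} + \frac{8712}{2975} = - \frac{9448704}{42343175}$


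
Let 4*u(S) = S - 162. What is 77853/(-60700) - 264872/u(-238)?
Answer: 160699451/60700 ≈ 2647.4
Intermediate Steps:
u(S) = -81/2 + S/4 (u(S) = (S - 162)/4 = (-162 + S)/4 = -81/2 + S/4)
77853/(-60700) - 264872/u(-238) = 77853/(-60700) - 264872/(-81/2 + (¼)*(-238)) = 77853*(-1/60700) - 264872/(-81/2 - 119/2) = -77853/60700 - 264872/(-100) = -77853/60700 - 264872*(-1/100) = -77853/60700 + 66218/25 = 160699451/60700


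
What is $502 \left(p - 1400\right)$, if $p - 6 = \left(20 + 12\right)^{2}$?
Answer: $-185740$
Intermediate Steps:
$p = 1030$ ($p = 6 + \left(20 + 12\right)^{2} = 6 + 32^{2} = 6 + 1024 = 1030$)
$502 \left(p - 1400\right) = 502 \left(1030 - 1400\right) = 502 \left(-370\right) = -185740$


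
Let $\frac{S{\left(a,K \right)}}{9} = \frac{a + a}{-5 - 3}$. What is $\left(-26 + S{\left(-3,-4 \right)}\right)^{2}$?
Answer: $\frac{5929}{16} \approx 370.56$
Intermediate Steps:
$S{\left(a,K \right)} = - \frac{9 a}{4}$ ($S{\left(a,K \right)} = 9 \frac{a + a}{-5 - 3} = 9 \frac{2 a}{-8} = 9 \cdot 2 a \left(- \frac{1}{8}\right) = 9 \left(- \frac{a}{4}\right) = - \frac{9 a}{4}$)
$\left(-26 + S{\left(-3,-4 \right)}\right)^{2} = \left(-26 - - \frac{27}{4}\right)^{2} = \left(-26 + \frac{27}{4}\right)^{2} = \left(- \frac{77}{4}\right)^{2} = \frac{5929}{16}$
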